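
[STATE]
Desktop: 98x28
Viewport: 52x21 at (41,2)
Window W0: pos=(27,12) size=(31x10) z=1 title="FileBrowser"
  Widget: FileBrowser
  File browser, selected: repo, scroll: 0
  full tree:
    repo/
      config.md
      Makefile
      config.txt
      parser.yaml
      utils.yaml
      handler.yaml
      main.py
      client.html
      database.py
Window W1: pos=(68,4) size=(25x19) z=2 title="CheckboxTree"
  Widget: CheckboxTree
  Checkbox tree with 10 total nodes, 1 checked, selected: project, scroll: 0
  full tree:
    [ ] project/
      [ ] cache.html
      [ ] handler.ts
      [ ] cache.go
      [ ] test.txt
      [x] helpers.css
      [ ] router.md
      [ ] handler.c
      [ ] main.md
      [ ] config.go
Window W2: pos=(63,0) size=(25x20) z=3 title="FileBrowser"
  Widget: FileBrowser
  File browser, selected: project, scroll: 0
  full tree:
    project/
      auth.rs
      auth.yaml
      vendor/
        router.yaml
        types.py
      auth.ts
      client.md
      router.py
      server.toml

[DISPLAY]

                      ┠───────────────────────┨     
                      ┃> [-] project/         ┃     
                      ┃    auth.rs            ┃━━━━┓
                      ┃    auth.yaml          ┃    ┃
                      ┃    [+] vendor/        ┃────┨
                      ┃    auth.ts            ┃    ┃
                      ┃    client.md          ┃    ┃
                      ┃    router.py          ┃    ┃
                      ┃    server.toml        ┃    ┃
                      ┃                       ┃    ┃
━━━━━━━━━━━━━━━━┓     ┃                       ┃    ┃
                ┃     ┃                       ┃    ┃
────────────────┨     ┃                       ┃    ┃
                ┃     ┃                       ┃    ┃
                ┃     ┃                       ┃    ┃
                ┃     ┃                       ┃    ┃
t               ┃     ┃                       ┃    ┃
ml              ┃     ┗━━━━━━━━━━━━━━━━━━━━━━━┛    ┃
l               ┃          ┃                       ┃
━━━━━━━━━━━━━━━━┛          ┃                       ┃
                           ┗━━━━━━━━━━━━━━━━━━━━━━━┛


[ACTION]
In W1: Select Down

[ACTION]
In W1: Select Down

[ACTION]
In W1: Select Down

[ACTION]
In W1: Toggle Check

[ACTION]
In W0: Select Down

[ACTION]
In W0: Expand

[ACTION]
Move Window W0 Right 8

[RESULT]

                      ┠───────────────────────┨     
                      ┃> [-] project/         ┃     
                      ┃    auth.rs            ┃━━━━┓
                      ┃    auth.yaml          ┃    ┃
                      ┃    [+] vendor/        ┃────┨
                      ┃    auth.ts            ┃    ┃
                      ┃    client.md          ┃    ┃
                      ┃    router.py          ┃    ┃
                      ┃    server.toml        ┃    ┃
                      ┃                       ┃    ┃
━━━━━━━━━━━━━━━━━━━━━━┃                       ┃    ┃
Browser               ┃                       ┃    ┃
──────────────────────┃                       ┃    ┃
 repo/                ┃                       ┃    ┃
onfig.md              ┃                       ┃    ┃
akefile               ┃                       ┃    ┃
onfig.txt             ┃                       ┃    ┃
arser.yaml            ┗━━━━━━━━━━━━━━━━━━━━━━━┛    ┃
tils.yaml               ┃  ┃                       ┃
━━━━━━━━━━━━━━━━━━━━━━━━┛  ┃                       ┃
                           ┗━━━━━━━━━━━━━━━━━━━━━━━┛


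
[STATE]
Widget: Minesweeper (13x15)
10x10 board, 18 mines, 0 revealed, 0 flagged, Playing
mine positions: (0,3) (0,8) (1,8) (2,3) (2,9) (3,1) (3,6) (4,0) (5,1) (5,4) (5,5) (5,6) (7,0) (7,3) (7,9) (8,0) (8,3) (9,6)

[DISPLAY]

■■■■■■■■■■   
■■■■■■■■■■   
■■■■■■■■■■   
■■■■■■■■■■   
■■■■■■■■■■   
■■■■■■■■■■   
■■■■■■■■■■   
■■■■■■■■■■   
■■■■■■■■■■   
■■■■■■■■■■   
             
             
             
             
             


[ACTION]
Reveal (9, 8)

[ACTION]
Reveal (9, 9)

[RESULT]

■■■■■■■■■■   
■■■■■■■■■■   
■■■■■■■■■■   
■■■■■■■■■■   
■■■■■■■■■■   
■■■■■■■■■■   
■■■■■■■■■■   
■■■■■■■■■■   
■■■■■■■111   
■■■■■■■1     
             
             
             
             
             


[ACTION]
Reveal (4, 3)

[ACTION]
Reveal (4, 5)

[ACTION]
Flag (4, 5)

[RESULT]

■■■■■■■■■■   
■■■■■■■■■■   
■■■■■■■■■■   
■■■■■■■■■■   
■■■1■4■■■■   
■■■■■■■■■■   
■■■■■■■■■■   
■■■■■■■■■■   
■■■■■■■111   
■■■■■■■1     
             
             
             
             
             


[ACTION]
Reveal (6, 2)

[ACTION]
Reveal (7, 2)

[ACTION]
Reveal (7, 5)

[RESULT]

■■■■■■■■■■   
■■■■■■■■■■   
■■■■■■■■■■   
■■■■■■■■■■   
■■■1■4■■■■   
■■■■■■■■■■   
■■2■33211■   
■■2■2   1■   
■■■■211111   
■■■■■■■1     
             
             
             
             
             


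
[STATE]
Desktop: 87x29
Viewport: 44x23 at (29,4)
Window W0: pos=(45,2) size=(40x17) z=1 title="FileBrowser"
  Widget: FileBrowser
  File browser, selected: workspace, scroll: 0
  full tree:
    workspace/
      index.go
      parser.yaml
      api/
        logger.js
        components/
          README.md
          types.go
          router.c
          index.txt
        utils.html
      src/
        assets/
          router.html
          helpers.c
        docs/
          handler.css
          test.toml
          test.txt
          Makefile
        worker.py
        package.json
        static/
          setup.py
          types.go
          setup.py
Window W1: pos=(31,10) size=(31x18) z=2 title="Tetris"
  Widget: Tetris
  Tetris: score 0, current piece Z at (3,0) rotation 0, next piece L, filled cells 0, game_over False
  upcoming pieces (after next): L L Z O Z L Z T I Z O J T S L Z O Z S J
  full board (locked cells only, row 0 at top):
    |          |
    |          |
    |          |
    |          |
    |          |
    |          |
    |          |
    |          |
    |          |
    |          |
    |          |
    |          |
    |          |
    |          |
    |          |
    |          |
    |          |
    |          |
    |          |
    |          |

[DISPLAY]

                ┠───────────────────────────
                ┃> [-] workspace/           
                ┃    index.go               
                ┃    parser.yaml            
                ┃    [+] api/               
                ┃    [+] src/               
  ┏━━━━━━━━━━━━━━━━━━━━━━━━━━━━━┓           
  ┃ Tetris                      ┃           
  ┠─────────────────────────────┨           
  ┃          │Next:             ┃           
  ┃          │  ▒               ┃           
  ┃          │▒▒▒               ┃           
  ┃          │                  ┃           
  ┃          │                  ┃           
  ┃          │                  ┃━━━━━━━━━━━
  ┃          │Score:            ┃           
  ┃          │0                 ┃           
  ┃          │                  ┃           
  ┃          │                  ┃           
  ┃          │                  ┃           
  ┃          │                  ┃           
  ┃          │                  ┃           
  ┃          │                  ┃           


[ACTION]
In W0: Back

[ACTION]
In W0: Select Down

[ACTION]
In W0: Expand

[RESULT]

                ┠───────────────────────────
                ┃  [-] workspace/           
                ┃  > index.go               
                ┃    parser.yaml            
                ┃    [+] api/               
                ┃    [+] src/               
  ┏━━━━━━━━━━━━━━━━━━━━━━━━━━━━━┓           
  ┃ Tetris                      ┃           
  ┠─────────────────────────────┨           
  ┃          │Next:             ┃           
  ┃          │  ▒               ┃           
  ┃          │▒▒▒               ┃           
  ┃          │                  ┃           
  ┃          │                  ┃           
  ┃          │                  ┃━━━━━━━━━━━
  ┃          │Score:            ┃           
  ┃          │0                 ┃           
  ┃          │                  ┃           
  ┃          │                  ┃           
  ┃          │                  ┃           
  ┃          │                  ┃           
  ┃          │                  ┃           
  ┃          │                  ┃           


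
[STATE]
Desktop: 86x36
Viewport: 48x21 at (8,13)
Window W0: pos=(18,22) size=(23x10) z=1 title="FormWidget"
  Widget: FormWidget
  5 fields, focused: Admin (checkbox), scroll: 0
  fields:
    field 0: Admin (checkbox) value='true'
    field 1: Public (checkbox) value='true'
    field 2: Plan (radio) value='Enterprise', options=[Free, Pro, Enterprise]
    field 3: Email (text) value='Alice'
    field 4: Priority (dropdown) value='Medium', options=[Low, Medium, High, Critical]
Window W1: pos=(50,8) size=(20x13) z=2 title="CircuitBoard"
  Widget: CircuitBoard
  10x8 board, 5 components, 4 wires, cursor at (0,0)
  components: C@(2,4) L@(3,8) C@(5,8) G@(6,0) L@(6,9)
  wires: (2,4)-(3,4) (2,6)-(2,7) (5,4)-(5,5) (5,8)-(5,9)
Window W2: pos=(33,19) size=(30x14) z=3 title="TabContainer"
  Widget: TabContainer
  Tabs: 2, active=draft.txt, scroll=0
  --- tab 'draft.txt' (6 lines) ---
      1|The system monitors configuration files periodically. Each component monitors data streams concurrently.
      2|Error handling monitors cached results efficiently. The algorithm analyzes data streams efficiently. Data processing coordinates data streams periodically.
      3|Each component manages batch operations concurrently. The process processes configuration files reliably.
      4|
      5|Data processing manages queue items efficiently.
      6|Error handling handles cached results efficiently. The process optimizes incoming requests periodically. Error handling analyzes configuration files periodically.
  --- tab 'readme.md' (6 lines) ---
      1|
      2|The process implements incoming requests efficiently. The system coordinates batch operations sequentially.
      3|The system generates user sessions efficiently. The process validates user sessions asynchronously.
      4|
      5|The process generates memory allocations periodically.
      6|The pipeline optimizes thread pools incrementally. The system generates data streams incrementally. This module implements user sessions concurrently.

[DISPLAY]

                                          ┃     
                                          ┃1    
                                          ┃     
                                          ┃2    
                                          ┃     
                                          ┃3    
                         ┏━━━━━━━━━━━━━━━━━━━━━━
                         ┃ TabContainer         
                         ┠──────────────────────
          ┏━━━━━━━━━━━━━━┃[draft.txt]│ readme.md
          ┃ FormWidget   ┃──────────────────────
          ┠──────────────┃The system monitors co
          ┃> Admin:      ┃Error handling monitor
          ┃  Public:     ┃Each component manages
          ┃  Plan:       ┃                      
          ┃  Email:      ┃Data processing manage
          ┃  Priority:   ┃Error handling handles
          ┃              ┃                      
          ┗━━━━━━━━━━━━━━┃                      
                         ┗━━━━━━━━━━━━━━━━━━━━━━
                                                


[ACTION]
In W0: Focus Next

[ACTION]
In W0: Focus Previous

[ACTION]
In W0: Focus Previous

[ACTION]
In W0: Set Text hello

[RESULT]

                                          ┃     
                                          ┃1    
                                          ┃     
                                          ┃2    
                                          ┃     
                                          ┃3    
                         ┏━━━━━━━━━━━━━━━━━━━━━━
                         ┃ TabContainer         
                         ┠──────────────────────
          ┏━━━━━━━━━━━━━━┃[draft.txt]│ readme.md
          ┃ FormWidget   ┃──────────────────────
          ┠──────────────┃The system monitors co
          ┃  Admin:      ┃Error handling monitor
          ┃  Public:     ┃Each component manages
          ┃  Plan:       ┃                      
          ┃  Email:      ┃Data processing manage
          ┃> Priority:   ┃Error handling handles
          ┃              ┃                      
          ┗━━━━━━━━━━━━━━┃                      
                         ┗━━━━━━━━━━━━━━━━━━━━━━
                                                


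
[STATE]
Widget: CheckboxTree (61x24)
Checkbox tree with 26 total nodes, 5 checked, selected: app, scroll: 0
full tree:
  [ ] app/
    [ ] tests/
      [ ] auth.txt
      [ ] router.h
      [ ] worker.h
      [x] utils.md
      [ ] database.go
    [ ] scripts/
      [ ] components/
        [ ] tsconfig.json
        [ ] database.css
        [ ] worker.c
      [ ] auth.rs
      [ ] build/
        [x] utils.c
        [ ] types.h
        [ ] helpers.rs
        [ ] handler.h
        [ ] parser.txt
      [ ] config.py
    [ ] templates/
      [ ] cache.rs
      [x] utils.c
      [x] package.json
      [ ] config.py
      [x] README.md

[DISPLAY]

>[-] app/                                                    
   [-] tests/                                                
     [ ] auth.txt                                            
     [ ] router.h                                            
     [ ] worker.h                                            
     [x] utils.md                                            
     [ ] database.go                                         
   [-] scripts/                                              
     [ ] components/                                         
       [ ] tsconfig.json                                     
       [ ] database.css                                      
       [ ] worker.c                                          
     [ ] auth.rs                                             
     [-] build/                                              
       [x] utils.c                                           
       [ ] types.h                                           
       [ ] helpers.rs                                        
       [ ] handler.h                                         
       [ ] parser.txt                                        
     [ ] config.py                                           
   [-] templates/                                            
     [ ] cache.rs                                            
     [x] utils.c                                             
     [x] package.json                                        


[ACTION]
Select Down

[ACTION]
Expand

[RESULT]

 [-] app/                                                    
>  [-] tests/                                                
     [ ] auth.txt                                            
     [ ] router.h                                            
     [ ] worker.h                                            
     [x] utils.md                                            
     [ ] database.go                                         
   [-] scripts/                                              
     [ ] components/                                         
       [ ] tsconfig.json                                     
       [ ] database.css                                      
       [ ] worker.c                                          
     [ ] auth.rs                                             
     [-] build/                                              
       [x] utils.c                                           
       [ ] types.h                                           
       [ ] helpers.rs                                        
       [ ] handler.h                                         
       [ ] parser.txt                                        
     [ ] config.py                                           
   [-] templates/                                            
     [ ] cache.rs                                            
     [x] utils.c                                             
     [x] package.json                                        


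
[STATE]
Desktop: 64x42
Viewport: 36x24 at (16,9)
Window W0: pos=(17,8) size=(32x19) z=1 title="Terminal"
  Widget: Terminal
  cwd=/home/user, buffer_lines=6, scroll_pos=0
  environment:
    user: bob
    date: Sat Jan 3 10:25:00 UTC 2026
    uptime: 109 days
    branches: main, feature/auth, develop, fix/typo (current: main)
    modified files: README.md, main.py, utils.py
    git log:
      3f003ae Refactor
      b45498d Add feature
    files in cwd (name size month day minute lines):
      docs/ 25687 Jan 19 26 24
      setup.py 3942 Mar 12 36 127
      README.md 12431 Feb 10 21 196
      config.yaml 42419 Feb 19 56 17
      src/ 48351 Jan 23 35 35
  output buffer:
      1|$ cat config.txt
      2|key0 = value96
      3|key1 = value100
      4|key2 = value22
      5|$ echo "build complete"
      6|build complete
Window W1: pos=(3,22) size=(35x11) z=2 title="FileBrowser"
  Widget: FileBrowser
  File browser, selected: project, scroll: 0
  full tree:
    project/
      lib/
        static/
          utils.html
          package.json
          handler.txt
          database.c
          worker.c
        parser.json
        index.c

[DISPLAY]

 ┃ Terminal                     ┃   
 ┠──────────────────────────────┨   
 ┃$ cat config.txt              ┃   
 ┃key0 = value96                ┃   
 ┃key1 = value100               ┃   
 ┃key2 = value22                ┃   
 ┃$ echo "build complete"       ┃   
 ┃build complete                ┃   
 ┃$ █                           ┃   
 ┃                              ┃   
 ┃                              ┃   
 ┃                              ┃   
 ┃                              ┃   
━━━━━━━━━━━━━━━━━━━━━┓          ┃   
                     ┃          ┃   
─────────────────────┨          ┃   
t/                   ┃          ┃   
                     ┃━━━━━━━━━━┛   
                     ┃              
                     ┃              
                     ┃              
                     ┃              
                     ┃              
━━━━━━━━━━━━━━━━━━━━━┛              


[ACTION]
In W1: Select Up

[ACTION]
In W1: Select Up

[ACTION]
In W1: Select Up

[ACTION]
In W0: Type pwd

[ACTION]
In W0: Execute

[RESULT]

 ┃ Terminal                     ┃   
 ┠──────────────────────────────┨   
 ┃$ cat config.txt              ┃   
 ┃key0 = value96                ┃   
 ┃key1 = value100               ┃   
 ┃key2 = value22                ┃   
 ┃$ echo "build complete"       ┃   
 ┃build complete                ┃   
 ┃$ pwd                         ┃   
 ┃/home/user                    ┃   
 ┃$ █                           ┃   
 ┃                              ┃   
 ┃                              ┃   
━━━━━━━━━━━━━━━━━━━━━┓          ┃   
                     ┃          ┃   
─────────────────────┨          ┃   
t/                   ┃          ┃   
                     ┃━━━━━━━━━━┛   
                     ┃              
                     ┃              
                     ┃              
                     ┃              
                     ┃              
━━━━━━━━━━━━━━━━━━━━━┛              


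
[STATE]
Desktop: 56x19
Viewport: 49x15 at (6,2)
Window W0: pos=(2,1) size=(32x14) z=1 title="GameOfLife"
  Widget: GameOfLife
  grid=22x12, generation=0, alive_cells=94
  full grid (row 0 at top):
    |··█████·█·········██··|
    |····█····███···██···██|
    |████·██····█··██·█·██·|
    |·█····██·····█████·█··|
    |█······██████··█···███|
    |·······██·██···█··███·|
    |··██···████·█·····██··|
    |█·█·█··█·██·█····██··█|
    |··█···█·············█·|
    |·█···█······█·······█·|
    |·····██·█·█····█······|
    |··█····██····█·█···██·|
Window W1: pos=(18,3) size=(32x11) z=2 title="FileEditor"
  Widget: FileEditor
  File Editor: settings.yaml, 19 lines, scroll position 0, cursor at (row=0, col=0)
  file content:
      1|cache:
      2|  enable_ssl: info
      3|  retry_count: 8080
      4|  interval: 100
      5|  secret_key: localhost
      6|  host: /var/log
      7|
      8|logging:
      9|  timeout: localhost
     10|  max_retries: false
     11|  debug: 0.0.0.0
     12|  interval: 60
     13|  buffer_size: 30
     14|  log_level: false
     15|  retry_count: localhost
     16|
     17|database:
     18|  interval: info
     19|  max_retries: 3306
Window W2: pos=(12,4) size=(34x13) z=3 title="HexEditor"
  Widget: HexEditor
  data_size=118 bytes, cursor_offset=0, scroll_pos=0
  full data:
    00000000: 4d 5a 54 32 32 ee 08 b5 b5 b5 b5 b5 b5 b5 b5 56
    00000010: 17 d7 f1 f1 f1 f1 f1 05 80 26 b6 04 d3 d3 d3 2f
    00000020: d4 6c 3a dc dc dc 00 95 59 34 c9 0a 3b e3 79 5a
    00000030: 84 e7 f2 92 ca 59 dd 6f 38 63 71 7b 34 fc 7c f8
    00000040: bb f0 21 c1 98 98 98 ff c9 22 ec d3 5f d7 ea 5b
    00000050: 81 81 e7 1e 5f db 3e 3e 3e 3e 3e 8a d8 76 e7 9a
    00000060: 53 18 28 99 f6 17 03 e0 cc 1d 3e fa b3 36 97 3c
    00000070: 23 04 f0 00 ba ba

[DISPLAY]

meOfLife                   ┃                     
────────────┏━━━━━━━━━━━━━━━━━━━━━━━━━━━━━━┓     
: 0   ┏━━━━━━━━━━━━━━━━━━━━━━━━━━━━━━━━┓   ┃     
·█····┃ HexEditor                      ┃───┨     
█·██··┠────────────────────────────────┨  ▲┃     
···██·┃00000000  4D 5a 54 32 32 ee 08 b┃  █┃     
····██┃00000010  17 d7 f1 f1 f1 f1 f1 0┃  ░┃     
····██┃00000020  d4 6c 3a dc dc dc 00 9┃  ░┃     
█···██┃00000030  84 e7 f2 92 ca 59 dd 6┃  ░┃     
·█··█·┃00000040  bb f0 21 c1 98 98 98 f┃  ░┃     
···█··┃00000050  81 81 e7 1e 5f db 3e 3┃  ▼┃     
··█···┃00000060  53 18 28 99 f6 17 03 e┃━━━┛     
━━━━━━┃00000070  23 04 f0 00 ba ba     ┃         
      ┃                                ┃         
      ┗━━━━━━━━━━━━━━━━━━━━━━━━━━━━━━━━┛         


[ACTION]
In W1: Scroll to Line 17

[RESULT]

meOfLife                   ┃                     
────────────┏━━━━━━━━━━━━━━━━━━━━━━━━━━━━━━┓     
: 0   ┏━━━━━━━━━━━━━━━━━━━━━━━━━━━━━━━━┓   ┃     
·█····┃ HexEditor                      ┃───┨     
█·██··┠────────────────────────────────┨  ▲┃     
···██·┃00000000  4D 5a 54 32 32 ee 08 b┃  ░┃     
····██┃00000010  17 d7 f1 f1 f1 f1 f1 0┃  ░┃     
····██┃00000020  d4 6c 3a dc dc dc 00 9┃  ░┃     
█···██┃00000030  84 e7 f2 92 ca 59 dd 6┃  ░┃     
·█··█·┃00000040  bb f0 21 c1 98 98 98 f┃  █┃     
···█··┃00000050  81 81 e7 1e 5f db 3e 3┃  ▼┃     
··█···┃00000060  53 18 28 99 f6 17 03 e┃━━━┛     
━━━━━━┃00000070  23 04 f0 00 ba ba     ┃         
      ┃                                ┃         
      ┗━━━━━━━━━━━━━━━━━━━━━━━━━━━━━━━━┛         


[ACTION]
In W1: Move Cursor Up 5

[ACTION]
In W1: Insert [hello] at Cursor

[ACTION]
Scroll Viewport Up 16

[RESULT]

                                                 
━━━━━━━━━━━━━━━━━━━━━━━━━━━┓                     
meOfLife                   ┃                     
────────────┏━━━━━━━━━━━━━━━━━━━━━━━━━━━━━━┓     
: 0   ┏━━━━━━━━━━━━━━━━━━━━━━━━━━━━━━━━┓   ┃     
·█····┃ HexEditor                      ┃───┨     
█·██··┠────────────────────────────────┨  ▲┃     
···██·┃00000000  4D 5a 54 32 32 ee 08 b┃  ░┃     
····██┃00000010  17 d7 f1 f1 f1 f1 f1 0┃  ░┃     
····██┃00000020  d4 6c 3a dc dc dc 00 9┃  ░┃     
█···██┃00000030  84 e7 f2 92 ca 59 dd 6┃  ░┃     
·█··█·┃00000040  bb f0 21 c1 98 98 98 f┃  █┃     
···█··┃00000050  81 81 e7 1e 5f db 3e 3┃  ▼┃     
··█···┃00000060  53 18 28 99 f6 17 03 e┃━━━┛     
━━━━━━┃00000070  23 04 f0 00 ba ba     ┃         


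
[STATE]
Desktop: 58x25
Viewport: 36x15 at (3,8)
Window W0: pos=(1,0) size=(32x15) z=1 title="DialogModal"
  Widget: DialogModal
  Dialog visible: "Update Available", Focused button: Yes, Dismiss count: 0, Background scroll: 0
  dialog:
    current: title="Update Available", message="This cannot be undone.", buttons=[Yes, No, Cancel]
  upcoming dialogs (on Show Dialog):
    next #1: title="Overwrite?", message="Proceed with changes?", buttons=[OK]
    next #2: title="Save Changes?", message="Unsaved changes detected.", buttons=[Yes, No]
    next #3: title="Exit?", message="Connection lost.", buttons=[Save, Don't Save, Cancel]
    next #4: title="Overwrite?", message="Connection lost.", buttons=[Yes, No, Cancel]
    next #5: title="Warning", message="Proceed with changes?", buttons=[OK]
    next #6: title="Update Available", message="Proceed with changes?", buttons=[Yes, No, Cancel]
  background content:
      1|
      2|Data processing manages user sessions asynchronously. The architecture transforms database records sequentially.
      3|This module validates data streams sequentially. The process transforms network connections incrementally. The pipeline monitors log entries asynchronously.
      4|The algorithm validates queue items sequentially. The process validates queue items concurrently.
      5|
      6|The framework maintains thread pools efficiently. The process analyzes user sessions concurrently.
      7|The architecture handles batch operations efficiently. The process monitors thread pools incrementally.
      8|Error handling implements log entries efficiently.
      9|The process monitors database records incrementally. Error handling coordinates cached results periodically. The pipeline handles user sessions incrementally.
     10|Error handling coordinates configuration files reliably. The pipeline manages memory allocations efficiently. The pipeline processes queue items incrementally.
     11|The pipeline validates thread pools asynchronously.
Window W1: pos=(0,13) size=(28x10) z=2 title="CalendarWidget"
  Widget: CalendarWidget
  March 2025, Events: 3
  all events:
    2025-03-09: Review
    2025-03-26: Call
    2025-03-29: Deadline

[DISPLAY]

h│ This cannot be undone. │ad┃      
h│  [Yes]  No   Cancel    │ch┃      
r└────────────────────────┘g ┃      
he process monitors database ┃      
rror handling coordinates con┃      
━━━━━━━━━━━━━━━━━━━━━━━━┓ead ┃      
alendarWidget           ┃━━━━┛      
────────────────────────┨           
      March 2025        ┃           
 Tu We Th Fr Sa Su      ┃           
              1  2      ┃           
  4  5  6  7  8  9*     ┃           
 11 12 13 14 15 16      ┃           
 18 19 20 21 22 23      ┃           
━━━━━━━━━━━━━━━━━━━━━━━━┛           


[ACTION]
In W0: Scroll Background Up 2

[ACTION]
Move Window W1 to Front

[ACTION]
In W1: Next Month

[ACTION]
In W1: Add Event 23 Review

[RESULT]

h│ This cannot be undone. │ad┃      
h│  [Yes]  No   Cancel    │ch┃      
r└────────────────────────┘g ┃      
he process monitors database ┃      
rror handling coordinates con┃      
━━━━━━━━━━━━━━━━━━━━━━━━┓ead ┃      
alendarWidget           ┃━━━━┛      
────────────────────────┨           
      April 2025        ┃           
 Tu We Th Fr Sa Su      ┃           
  1  2  3  4  5  6      ┃           
  8  9 10 11 12 13      ┃           
 15 16 17 18 19 20      ┃           
 22 23* 24 25 26 27     ┃           
━━━━━━━━━━━━━━━━━━━━━━━━┛           


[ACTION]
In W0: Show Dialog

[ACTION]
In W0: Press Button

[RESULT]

he framework maintains thread┃      
he architecture handles batch┃      
rror handling implements log ┃      
he process monitors database ┃      
rror handling coordinates con┃      
━━━━━━━━━━━━━━━━━━━━━━━━┓ead ┃      
alendarWidget           ┃━━━━┛      
────────────────────────┨           
      April 2025        ┃           
 Tu We Th Fr Sa Su      ┃           
  1  2  3  4  5  6      ┃           
  8  9 10 11 12 13      ┃           
 15 16 17 18 19 20      ┃           
 22 23* 24 25 26 27     ┃           
━━━━━━━━━━━━━━━━━━━━━━━━┛           


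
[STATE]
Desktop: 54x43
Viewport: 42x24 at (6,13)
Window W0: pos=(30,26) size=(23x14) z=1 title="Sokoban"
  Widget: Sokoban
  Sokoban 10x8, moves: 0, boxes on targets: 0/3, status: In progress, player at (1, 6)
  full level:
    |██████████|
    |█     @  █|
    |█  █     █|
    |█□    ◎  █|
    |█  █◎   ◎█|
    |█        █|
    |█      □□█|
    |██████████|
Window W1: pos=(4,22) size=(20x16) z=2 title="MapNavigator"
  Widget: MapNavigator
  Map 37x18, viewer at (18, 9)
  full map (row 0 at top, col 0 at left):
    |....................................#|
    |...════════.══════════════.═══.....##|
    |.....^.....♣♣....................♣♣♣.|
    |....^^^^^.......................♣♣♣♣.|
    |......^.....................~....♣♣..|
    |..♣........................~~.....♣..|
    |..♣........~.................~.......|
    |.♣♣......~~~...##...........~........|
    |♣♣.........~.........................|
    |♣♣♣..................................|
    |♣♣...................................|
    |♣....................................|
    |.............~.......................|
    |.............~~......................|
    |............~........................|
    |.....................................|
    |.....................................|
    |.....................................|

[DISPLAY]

                                          
                                          
                                          
                                          
                                          
                                          
                                          
                                          
                                          
━━━━━━━━━━━━━━━━━┓                        
MapNavigator     ┃                        
─────────────────┨                        
.................┃                        
.................┃      ┏━━━━━━━━━━━━━━━━━
.................┃      ┃ Sokoban         
.~...............┃      ┠─────────────────
~~...##..........┃      ┃██████████       
.~...............┃      ┃█     @  █       
........@........┃      ┃█  █     █       
.................┃      ┃█□    ◎  █       
.................┃      ┃█  █◎   ◎█       
...~.............┃      ┃█        █       
...~~............┃      ┃█      □□█       
..~..............┃      ┃██████████       


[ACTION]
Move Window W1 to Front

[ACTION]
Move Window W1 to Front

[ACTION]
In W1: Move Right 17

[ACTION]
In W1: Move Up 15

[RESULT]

                                          
                                          
                                          
                                          
                                          
                                          
                                          
                                          
                                          
━━━━━━━━━━━━━━━━━┓                        
MapNavigator     ┃                        
─────────────────┨                        
                 ┃                        
                 ┃      ┏━━━━━━━━━━━━━━━━━
                 ┃      ┃ Sokoban         
                 ┃      ┠─────────────────
                 ┃      ┃██████████       
                 ┃      ┃█     @  █       
........@#       ┃      ┃█  █     █       
═══.....##       ┃      ┃█□    ◎  █       
......♣♣♣.       ┃      ┃█  █◎   ◎█       
.....♣♣♣♣.       ┃      ┃█        █       
.~....♣♣..       ┃      ┃█      □□█       
~~.....♣..       ┃      ┃██████████       


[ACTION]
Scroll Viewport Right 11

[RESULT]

                                          
                                          
                                          
                                          
                                          
                                          
                                          
                                          
                                          
━━━━━━━━━━━┓                              
igator     ┃                              
───────────┨                              
           ┃                              
           ┃      ┏━━━━━━━━━━━━━━━━━━━━━┓ 
           ┃      ┃ Sokoban             ┃ 
           ┃      ┠─────────────────────┨ 
           ┃      ┃██████████           ┃ 
           ┃      ┃█     @  █           ┃ 
..@#       ┃      ┃█  █     █           ┃ 
..##       ┃      ┃█□    ◎  █           ┃ 
♣♣♣.       ┃      ┃█  █◎   ◎█           ┃ 
♣♣♣.       ┃      ┃█        █           ┃ 
♣♣..       ┃      ┃█      □□█           ┃ 
.♣..       ┃      ┃██████████           ┃ 


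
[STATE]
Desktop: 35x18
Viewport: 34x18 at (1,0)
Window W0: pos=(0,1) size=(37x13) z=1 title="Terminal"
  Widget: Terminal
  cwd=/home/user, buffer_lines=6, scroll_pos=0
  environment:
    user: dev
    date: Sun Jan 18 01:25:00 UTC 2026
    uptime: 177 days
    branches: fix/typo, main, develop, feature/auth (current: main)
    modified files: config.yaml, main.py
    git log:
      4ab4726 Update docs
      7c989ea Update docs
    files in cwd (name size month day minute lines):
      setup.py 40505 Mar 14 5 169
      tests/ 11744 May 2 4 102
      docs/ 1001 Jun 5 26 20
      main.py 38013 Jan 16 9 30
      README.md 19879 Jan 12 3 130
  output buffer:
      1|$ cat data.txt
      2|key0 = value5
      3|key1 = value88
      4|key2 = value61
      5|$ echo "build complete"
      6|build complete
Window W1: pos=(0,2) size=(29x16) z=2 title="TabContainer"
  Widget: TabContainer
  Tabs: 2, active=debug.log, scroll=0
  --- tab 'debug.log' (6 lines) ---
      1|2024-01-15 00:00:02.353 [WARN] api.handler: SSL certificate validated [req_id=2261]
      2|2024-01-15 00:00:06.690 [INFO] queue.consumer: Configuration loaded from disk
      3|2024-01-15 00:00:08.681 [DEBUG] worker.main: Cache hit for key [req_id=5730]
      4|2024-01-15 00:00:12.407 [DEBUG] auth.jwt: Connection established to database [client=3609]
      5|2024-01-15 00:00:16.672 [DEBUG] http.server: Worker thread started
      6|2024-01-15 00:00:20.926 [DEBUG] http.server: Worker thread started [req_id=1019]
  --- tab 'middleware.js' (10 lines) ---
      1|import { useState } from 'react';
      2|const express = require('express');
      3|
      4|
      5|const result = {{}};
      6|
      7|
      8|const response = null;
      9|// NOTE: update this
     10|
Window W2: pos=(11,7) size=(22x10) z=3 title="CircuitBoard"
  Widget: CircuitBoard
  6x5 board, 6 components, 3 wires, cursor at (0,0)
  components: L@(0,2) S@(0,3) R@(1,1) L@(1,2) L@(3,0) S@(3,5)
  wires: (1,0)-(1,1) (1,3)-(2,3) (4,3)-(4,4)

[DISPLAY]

                                  
━━━━━━━━━━━━━━━━━━━━━━━━━━━━━━━━━━
━━━━━━━━━━━━━━━━━━━━━━━━━━━┓      
 TabContainer              ┃──────
───────────────────────────┨      
[debug.log]│ middleware.js ┃      
───────────────────────────┃      
2024-01-15┏━━━━━━━━━━━━━━━━━━━━┓  
2024-01-15┃ CircuitBoard       ┃  
2024-01-15┠────────────────────┨  
2024-01-15┃   0 1 2 3 4 5      ┃  
2024-01-15┃0  [.]      L   S   ┃  
2024-01-15┃                    ┃  
          ┃1   · ─ R   L   ·   ┃━━
          ┃                │   ┃  
          ┃2               ·   ┃  
          ┗━━━━━━━━━━━━━━━━━━━━┛  
━━━━━━━━━━━━━━━━━━━━━━━━━━━┛      


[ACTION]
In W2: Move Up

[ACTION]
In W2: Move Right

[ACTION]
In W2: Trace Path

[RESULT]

                                  
━━━━━━━━━━━━━━━━━━━━━━━━━━━━━━━━━━
━━━━━━━━━━━━━━━━━━━━━━━━━━━┓      
 TabContainer              ┃──────
───────────────────────────┨      
[debug.log]│ middleware.js ┃      
───────────────────────────┃      
2024-01-15┏━━━━━━━━━━━━━━━━━━━━┓  
2024-01-15┃ CircuitBoard       ┃  
2024-01-15┠────────────────────┨  
2024-01-15┃   0 1 2 3 4 5      ┃  
2024-01-15┃0      [.]  L   S   ┃  
2024-01-15┃                    ┃  
          ┃1   · ─ R   L   ·   ┃━━
          ┃                │   ┃  
          ┃2               ·   ┃  
          ┗━━━━━━━━━━━━━━━━━━━━┛  
━━━━━━━━━━━━━━━━━━━━━━━━━━━┛      


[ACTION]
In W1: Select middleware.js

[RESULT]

                                  
━━━━━━━━━━━━━━━━━━━━━━━━━━━━━━━━━━
━━━━━━━━━━━━━━━━━━━━━━━━━━━┓      
 TabContainer              ┃──────
───────────────────────────┨      
 debug.log │[middleware.js]┃      
───────────────────────────┃      
import { u┏━━━━━━━━━━━━━━━━━━━━┓  
const expr┃ CircuitBoard       ┃  
          ┠────────────────────┨  
          ┃   0 1 2 3 4 5      ┃  
const resu┃0      [.]  L   S   ┃  
          ┃                    ┃  
          ┃1   · ─ R   L   ·   ┃━━
const resp┃                │   ┃  
// NOTE: u┃2               ·   ┃  
          ┗━━━━━━━━━━━━━━━━━━━━┛  
━━━━━━━━━━━━━━━━━━━━━━━━━━━┛      
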